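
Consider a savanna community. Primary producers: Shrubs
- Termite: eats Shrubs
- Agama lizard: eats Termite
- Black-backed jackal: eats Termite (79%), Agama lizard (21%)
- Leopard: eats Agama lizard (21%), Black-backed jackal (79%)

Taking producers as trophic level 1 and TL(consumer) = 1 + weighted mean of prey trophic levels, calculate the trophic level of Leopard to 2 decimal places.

4.17

Termite: 1 + 1 = 2
Agama lizard: 1 + 2 = 3
Black-backed jackal: 1 + (0.79×2 + 0.21×3) = 3.21
Leopard: 1 + (0.21×3 + 0.79×3.21) = 4.1659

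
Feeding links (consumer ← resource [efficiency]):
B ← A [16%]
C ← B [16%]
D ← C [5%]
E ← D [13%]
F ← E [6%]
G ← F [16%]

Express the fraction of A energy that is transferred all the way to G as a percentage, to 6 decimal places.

0.000160%

Product of link efficiencies: 0.16 × 0.16 × 0.05 × 0.13 × 0.06 × 0.16 = 0.00000159744
As a percentage: 0.00000159744 × 100 = 0.000160%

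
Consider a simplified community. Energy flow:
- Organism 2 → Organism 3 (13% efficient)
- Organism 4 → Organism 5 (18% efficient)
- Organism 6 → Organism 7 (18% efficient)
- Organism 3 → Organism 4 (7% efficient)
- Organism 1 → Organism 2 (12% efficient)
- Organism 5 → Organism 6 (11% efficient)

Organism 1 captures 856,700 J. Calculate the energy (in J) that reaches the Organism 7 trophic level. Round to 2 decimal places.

3.33 J

Organism 2: 856700 × 0.12 = 102804 J
Organism 3: 102804 × 0.13 = 13364.52 J
Organism 4: 13364.52 × 0.07 = 935.5164 J
Organism 5: 935.5164 × 0.18 = 168.392952 J
Organism 6: 168.392952 × 0.11 = 18.52322472 J
Organism 7: 18.52322472 × 0.18 = 3.3341804496 J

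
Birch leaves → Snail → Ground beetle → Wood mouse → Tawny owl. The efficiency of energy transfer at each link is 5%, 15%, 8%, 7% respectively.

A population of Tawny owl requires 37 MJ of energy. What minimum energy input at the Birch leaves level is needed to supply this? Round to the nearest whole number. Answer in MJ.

880952 MJ

Cumulative transfer efficiency: 0.05 × 0.15 × 0.08 × 0.07 = 0.000042
Birch leaves energy = 37 / 0.000042 = 880952 MJ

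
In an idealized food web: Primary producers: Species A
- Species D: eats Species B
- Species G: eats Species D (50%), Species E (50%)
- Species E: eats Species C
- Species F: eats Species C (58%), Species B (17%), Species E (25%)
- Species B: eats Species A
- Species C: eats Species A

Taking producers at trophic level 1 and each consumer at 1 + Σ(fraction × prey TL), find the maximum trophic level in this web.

4

Species B: 1 + 1 = 2
Species C: 1 + 1 = 2
Species D: 1 + 2 = 3
Species E: 1 + 2 = 3
Species F: 1 + (0.58×2 + 0.17×2 + 0.25×3) = 3.25
Species G: 1 + (0.5×3 + 0.5×3) = 4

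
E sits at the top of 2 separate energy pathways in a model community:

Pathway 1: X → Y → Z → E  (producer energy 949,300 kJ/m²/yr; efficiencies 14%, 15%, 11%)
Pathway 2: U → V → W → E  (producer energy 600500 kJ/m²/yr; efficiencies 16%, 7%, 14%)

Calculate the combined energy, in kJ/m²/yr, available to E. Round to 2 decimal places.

Pathway 1: 949300 × 0.14 × 0.15 × 0.11 = 2192.883 kJ/m²/yr
Pathway 2: 600500 × 0.16 × 0.07 × 0.14 = 941.584 kJ/m²/yr
Total at E: 2192.883 + 941.584 = 3134.467 kJ/m²/yr

3134.47 kJ/m²/yr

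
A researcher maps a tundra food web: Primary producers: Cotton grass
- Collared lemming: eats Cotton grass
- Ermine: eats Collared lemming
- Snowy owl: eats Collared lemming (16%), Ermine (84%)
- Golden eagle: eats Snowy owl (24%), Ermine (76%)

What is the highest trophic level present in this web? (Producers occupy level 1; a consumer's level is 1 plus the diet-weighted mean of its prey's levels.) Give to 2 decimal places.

4.20

Collared lemming: 1 + 1 = 2
Ermine: 1 + 2 = 3
Snowy owl: 1 + (0.16×2 + 0.84×3) = 3.84
Golden eagle: 1 + (0.24×3.84 + 0.76×3) = 4.2016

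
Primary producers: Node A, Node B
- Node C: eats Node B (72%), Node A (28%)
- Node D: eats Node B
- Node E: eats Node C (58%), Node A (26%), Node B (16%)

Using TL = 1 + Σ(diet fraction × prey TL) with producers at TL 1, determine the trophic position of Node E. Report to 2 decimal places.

Node C: 1 + (0.72×1 + 0.28×1) = 2
Node D: 1 + 1 = 2
Node E: 1 + (0.58×2 + 0.26×1 + 0.16×1) = 2.58

2.58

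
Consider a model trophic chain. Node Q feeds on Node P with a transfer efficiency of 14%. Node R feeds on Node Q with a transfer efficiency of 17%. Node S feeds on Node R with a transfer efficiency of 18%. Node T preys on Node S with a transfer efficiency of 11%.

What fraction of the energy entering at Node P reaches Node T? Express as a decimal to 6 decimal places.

0.000471

Product of link efficiencies: 0.14 × 0.17 × 0.18 × 0.11 = 0.00047124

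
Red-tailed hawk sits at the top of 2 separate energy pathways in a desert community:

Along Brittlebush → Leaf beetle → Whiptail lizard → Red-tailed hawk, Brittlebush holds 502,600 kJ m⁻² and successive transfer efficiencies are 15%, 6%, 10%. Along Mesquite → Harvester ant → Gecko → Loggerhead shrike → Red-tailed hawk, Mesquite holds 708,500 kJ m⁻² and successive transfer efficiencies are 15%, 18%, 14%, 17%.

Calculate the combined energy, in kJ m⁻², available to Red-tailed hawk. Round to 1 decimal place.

907.6 kJ m⁻²

Via Brittlebush: 502600 × 0.15 × 0.06 × 0.1 = 452.34 kJ m⁻²
Via Mesquite: 708500 × 0.15 × 0.18 × 0.14 × 0.17 = 455.2821 kJ m⁻²
Total at Red-tailed hawk: 452.34 + 455.2821 = 907.6221 kJ m⁻²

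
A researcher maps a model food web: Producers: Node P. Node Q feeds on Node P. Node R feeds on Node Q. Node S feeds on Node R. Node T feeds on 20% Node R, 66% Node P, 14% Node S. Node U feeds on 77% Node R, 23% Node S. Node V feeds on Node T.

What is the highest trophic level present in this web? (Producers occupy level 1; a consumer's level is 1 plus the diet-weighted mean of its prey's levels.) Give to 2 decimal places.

4.23

Node Q: 1 + 1 = 2
Node R: 1 + 2 = 3
Node S: 1 + 3 = 4
Node T: 1 + (0.2×3 + 0.66×1 + 0.14×4) = 2.82
Node U: 1 + (0.77×3 + 0.23×4) = 4.23
Node V: 1 + 2.82 = 3.82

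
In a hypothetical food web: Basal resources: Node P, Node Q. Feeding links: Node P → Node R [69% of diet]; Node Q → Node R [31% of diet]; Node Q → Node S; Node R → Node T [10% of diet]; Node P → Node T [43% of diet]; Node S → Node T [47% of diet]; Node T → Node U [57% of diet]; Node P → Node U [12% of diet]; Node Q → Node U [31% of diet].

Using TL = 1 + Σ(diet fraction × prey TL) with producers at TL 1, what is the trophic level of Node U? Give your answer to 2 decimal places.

Node R: 1 + (0.69×1 + 0.31×1) = 2
Node S: 1 + 1 = 2
Node T: 1 + (0.1×2 + 0.43×1 + 0.47×2) = 2.57
Node U: 1 + (0.57×2.57 + 0.12×1 + 0.31×1) = 2.8949

2.89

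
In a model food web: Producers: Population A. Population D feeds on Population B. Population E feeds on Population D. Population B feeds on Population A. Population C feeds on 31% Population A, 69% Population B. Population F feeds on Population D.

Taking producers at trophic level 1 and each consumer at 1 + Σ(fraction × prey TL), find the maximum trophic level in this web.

Population B: 1 + 1 = 2
Population C: 1 + (0.31×1 + 0.69×2) = 2.69
Population D: 1 + 2 = 3
Population E: 1 + 3 = 4
Population F: 1 + 3 = 4

4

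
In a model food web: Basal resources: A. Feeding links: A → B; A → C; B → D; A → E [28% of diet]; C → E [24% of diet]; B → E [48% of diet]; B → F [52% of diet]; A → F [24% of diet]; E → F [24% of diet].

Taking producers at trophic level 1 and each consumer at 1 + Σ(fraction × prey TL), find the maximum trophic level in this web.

B: 1 + 1 = 2
C: 1 + 1 = 2
D: 1 + 2 = 3
E: 1 + (0.28×1 + 0.24×2 + 0.48×2) = 2.72
F: 1 + (0.52×2 + 0.24×1 + 0.24×2.72) = 2.9328

3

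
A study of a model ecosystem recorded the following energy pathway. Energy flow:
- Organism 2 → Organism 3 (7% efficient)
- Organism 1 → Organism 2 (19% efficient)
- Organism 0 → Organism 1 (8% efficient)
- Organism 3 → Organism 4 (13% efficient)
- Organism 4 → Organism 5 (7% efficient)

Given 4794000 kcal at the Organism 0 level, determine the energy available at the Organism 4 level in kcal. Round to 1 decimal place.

663.1 kcal

Organism 1: 4794000 × 0.08 = 383520 kcal
Organism 2: 383520 × 0.19 = 72868.8 kcal
Organism 3: 72868.8 × 0.07 = 5100.816 kcal
Organism 4: 5100.816 × 0.13 = 663.10608 kcal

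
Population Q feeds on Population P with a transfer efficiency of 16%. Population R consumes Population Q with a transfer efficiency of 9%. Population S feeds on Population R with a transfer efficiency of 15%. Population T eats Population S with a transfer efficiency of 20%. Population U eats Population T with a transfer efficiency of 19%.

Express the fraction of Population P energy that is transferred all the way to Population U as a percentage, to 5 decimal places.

Product of link efficiencies: 0.16 × 0.09 × 0.15 × 0.2 × 0.19 = 0.00008208
As a percentage: 0.00008208 × 100 = 0.00821%

0.00821%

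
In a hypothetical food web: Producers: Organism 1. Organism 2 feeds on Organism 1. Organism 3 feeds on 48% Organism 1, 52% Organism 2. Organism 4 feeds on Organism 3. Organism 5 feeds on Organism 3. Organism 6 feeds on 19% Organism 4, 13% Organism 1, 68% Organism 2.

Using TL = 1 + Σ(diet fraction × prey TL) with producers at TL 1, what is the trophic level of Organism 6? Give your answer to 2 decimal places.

3.16

Organism 2: 1 + 1 = 2
Organism 3: 1 + (0.48×1 + 0.52×2) = 2.52
Organism 4: 1 + 2.52 = 3.52
Organism 5: 1 + 2.52 = 3.52
Organism 6: 1 + (0.19×3.52 + 0.13×1 + 0.68×2) = 3.1588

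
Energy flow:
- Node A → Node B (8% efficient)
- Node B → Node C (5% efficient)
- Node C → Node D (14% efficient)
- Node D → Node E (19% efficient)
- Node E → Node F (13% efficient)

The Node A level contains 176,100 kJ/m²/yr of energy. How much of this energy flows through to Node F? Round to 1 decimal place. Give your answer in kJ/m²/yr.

2.4 kJ/m²/yr

Node B: 176100 × 0.08 = 14088 kJ/m²/yr
Node C: 14088 × 0.05 = 704.4 kJ/m²/yr
Node D: 704.4 × 0.14 = 98.616 kJ/m²/yr
Node E: 98.616 × 0.19 = 18.73704 kJ/m²/yr
Node F: 18.73704 × 0.13 = 2.4358152 kJ/m²/yr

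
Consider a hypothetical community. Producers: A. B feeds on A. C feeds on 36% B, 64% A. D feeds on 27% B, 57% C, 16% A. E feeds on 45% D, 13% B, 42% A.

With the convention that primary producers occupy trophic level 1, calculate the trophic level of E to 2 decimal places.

3.05

B: 1 + 1 = 2
C: 1 + (0.36×2 + 0.64×1) = 2.36
D: 1 + (0.27×2 + 0.57×2.36 + 0.16×1) = 3.0452
E: 1 + (0.45×3.0452 + 0.13×2 + 0.42×1) = 3.05034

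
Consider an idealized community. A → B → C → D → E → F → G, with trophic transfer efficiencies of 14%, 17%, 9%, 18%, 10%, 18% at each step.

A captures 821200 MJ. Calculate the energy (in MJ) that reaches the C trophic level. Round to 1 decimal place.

B: 821200 × 0.14 = 114968 MJ
C: 114968 × 0.17 = 19544.56 MJ

19544.6 MJ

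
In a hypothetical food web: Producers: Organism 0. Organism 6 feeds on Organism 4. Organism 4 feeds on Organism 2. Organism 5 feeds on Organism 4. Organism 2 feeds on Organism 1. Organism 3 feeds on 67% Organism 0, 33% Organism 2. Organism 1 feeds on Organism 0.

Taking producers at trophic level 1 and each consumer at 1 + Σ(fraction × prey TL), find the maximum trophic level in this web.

Organism 1: 1 + 1 = 2
Organism 2: 1 + 2 = 3
Organism 3: 1 + (0.67×1 + 0.33×3) = 2.66
Organism 4: 1 + 3 = 4
Organism 5: 1 + 4 = 5
Organism 6: 1 + 4 = 5

5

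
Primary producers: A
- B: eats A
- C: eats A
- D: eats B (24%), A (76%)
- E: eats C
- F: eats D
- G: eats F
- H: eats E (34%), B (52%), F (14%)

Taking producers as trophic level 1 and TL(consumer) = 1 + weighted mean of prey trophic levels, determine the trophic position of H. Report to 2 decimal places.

B: 1 + 1 = 2
C: 1 + 1 = 2
D: 1 + (0.24×2 + 0.76×1) = 2.24
E: 1 + 2 = 3
F: 1 + 2.24 = 3.24
G: 1 + 3.24 = 4.24
H: 1 + (0.34×3 + 0.52×2 + 0.14×3.24) = 3.5136

3.51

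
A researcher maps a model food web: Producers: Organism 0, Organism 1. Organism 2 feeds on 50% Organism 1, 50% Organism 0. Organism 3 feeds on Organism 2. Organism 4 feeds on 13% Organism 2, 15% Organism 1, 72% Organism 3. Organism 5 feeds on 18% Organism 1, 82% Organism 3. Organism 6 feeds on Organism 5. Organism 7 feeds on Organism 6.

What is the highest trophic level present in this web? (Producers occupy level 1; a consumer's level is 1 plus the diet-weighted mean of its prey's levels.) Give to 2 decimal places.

5.64

Organism 2: 1 + (0.5×1 + 0.5×1) = 2
Organism 3: 1 + 2 = 3
Organism 4: 1 + (0.13×2 + 0.15×1 + 0.72×3) = 3.57
Organism 5: 1 + (0.18×1 + 0.82×3) = 3.64
Organism 6: 1 + 3.64 = 4.64
Organism 7: 1 + 4.64 = 5.64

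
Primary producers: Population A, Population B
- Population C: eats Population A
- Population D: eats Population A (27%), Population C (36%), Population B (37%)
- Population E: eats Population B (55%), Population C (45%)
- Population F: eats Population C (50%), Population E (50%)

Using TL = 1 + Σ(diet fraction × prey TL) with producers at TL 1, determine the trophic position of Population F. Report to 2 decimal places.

3.23

Population C: 1 + 1 = 2
Population D: 1 + (0.27×1 + 0.36×2 + 0.37×1) = 2.36
Population E: 1 + (0.55×1 + 0.45×2) = 2.45
Population F: 1 + (0.5×2 + 0.5×2.45) = 3.225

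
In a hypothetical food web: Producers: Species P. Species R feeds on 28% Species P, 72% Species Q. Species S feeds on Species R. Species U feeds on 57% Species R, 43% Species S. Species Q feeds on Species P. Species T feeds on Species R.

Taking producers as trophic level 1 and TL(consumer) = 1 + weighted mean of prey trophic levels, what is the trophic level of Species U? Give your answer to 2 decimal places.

Species Q: 1 + 1 = 2
Species R: 1 + (0.28×1 + 0.72×2) = 2.72
Species S: 1 + 2.72 = 3.72
Species T: 1 + 2.72 = 3.72
Species U: 1 + (0.57×2.72 + 0.43×3.72) = 4.15

4.15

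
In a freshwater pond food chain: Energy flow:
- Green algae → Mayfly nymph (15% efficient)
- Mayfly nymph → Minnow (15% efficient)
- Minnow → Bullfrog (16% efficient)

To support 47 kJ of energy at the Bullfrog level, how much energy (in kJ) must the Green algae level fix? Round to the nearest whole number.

13056 kJ

Cumulative transfer efficiency: 0.15 × 0.15 × 0.16 = 0.0036
Green algae energy = 47 / 0.0036 = 13056 kJ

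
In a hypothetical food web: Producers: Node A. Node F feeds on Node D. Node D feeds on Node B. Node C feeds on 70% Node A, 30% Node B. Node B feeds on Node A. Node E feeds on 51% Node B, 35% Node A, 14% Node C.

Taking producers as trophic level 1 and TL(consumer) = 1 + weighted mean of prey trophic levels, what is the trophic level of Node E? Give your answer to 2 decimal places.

Node B: 1 + 1 = 2
Node C: 1 + (0.7×1 + 0.3×2) = 2.3
Node D: 1 + 2 = 3
Node E: 1 + (0.51×2 + 0.35×1 + 0.14×2.3) = 2.692
Node F: 1 + 3 = 4

2.69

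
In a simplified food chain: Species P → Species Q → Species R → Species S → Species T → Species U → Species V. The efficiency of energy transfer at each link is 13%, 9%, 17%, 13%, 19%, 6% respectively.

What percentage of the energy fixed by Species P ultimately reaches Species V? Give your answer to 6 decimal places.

Product of link efficiencies: 0.13 × 0.09 × 0.17 × 0.13 × 0.19 × 0.06 = 0.000002947698
As a percentage: 0.000002947698 × 100 = 0.000295%

0.000295%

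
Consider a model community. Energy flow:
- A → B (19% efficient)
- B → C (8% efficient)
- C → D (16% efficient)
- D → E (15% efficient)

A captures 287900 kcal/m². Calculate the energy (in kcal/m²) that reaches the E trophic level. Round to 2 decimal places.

B: 287900 × 0.19 = 54701 kcal/m²
C: 54701 × 0.08 = 4376.08 kcal/m²
D: 4376.08 × 0.16 = 700.1728 kcal/m²
E: 700.1728 × 0.15 = 105.02592 kcal/m²

105.03 kcal/m²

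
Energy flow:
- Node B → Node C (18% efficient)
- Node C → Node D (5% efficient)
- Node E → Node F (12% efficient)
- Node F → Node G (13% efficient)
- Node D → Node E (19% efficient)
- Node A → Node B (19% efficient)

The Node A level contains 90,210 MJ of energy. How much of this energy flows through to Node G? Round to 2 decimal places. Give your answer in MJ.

0.46 MJ

Node B: 90210 × 0.19 = 17139.9 MJ
Node C: 17139.9 × 0.18 = 3085.182 MJ
Node D: 3085.182 × 0.05 = 154.2591 MJ
Node E: 154.2591 × 0.19 = 29.309229 MJ
Node F: 29.309229 × 0.12 = 3.51710748 MJ
Node G: 3.51710748 × 0.13 = 0.4572239724 MJ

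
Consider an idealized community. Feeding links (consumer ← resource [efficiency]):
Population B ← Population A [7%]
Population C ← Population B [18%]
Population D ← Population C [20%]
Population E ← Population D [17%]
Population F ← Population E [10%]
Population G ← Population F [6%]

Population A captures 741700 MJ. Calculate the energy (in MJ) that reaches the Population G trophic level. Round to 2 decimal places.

Population B: 741700 × 0.07 = 51919 MJ
Population C: 51919 × 0.18 = 9345.42 MJ
Population D: 9345.42 × 0.2 = 1869.084 MJ
Population E: 1869.084 × 0.17 = 317.74428 MJ
Population F: 317.74428 × 0.1 = 31.774428 MJ
Population G: 31.774428 × 0.06 = 1.90646568 MJ

1.91 MJ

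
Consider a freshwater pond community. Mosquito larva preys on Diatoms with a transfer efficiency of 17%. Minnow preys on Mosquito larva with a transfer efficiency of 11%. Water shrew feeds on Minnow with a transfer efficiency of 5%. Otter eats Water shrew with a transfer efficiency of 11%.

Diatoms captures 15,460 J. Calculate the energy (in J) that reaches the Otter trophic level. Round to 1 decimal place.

1.6 J

Mosquito larva: 15460 × 0.17 = 2628.2 J
Minnow: 2628.2 × 0.11 = 289.102 J
Water shrew: 289.102 × 0.05 = 14.4551 J
Otter: 14.4551 × 0.11 = 1.590061 J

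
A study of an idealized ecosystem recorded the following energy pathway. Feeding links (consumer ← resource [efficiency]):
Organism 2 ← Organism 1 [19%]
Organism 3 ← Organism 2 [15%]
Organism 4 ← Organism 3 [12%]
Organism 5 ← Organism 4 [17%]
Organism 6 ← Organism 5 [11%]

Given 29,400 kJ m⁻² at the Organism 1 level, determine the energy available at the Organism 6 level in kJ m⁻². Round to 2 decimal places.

Organism 2: 29400 × 0.19 = 5586 kJ m⁻²
Organism 3: 5586 × 0.15 = 837.9 kJ m⁻²
Organism 4: 837.9 × 0.12 = 100.548 kJ m⁻²
Organism 5: 100.548 × 0.17 = 17.09316 kJ m⁻²
Organism 6: 17.09316 × 0.11 = 1.8802476 kJ m⁻²

1.88 kJ m⁻²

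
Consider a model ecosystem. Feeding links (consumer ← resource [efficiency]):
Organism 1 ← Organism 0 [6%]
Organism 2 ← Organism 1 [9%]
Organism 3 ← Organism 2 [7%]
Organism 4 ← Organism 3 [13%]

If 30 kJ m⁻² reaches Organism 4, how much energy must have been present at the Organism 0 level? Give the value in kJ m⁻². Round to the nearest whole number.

Cumulative transfer efficiency: 0.06 × 0.09 × 0.07 × 0.13 = 0.00004914
Organism 0 energy = 30 / 0.00004914 = 610501 kJ m⁻²

610501 kJ m⁻²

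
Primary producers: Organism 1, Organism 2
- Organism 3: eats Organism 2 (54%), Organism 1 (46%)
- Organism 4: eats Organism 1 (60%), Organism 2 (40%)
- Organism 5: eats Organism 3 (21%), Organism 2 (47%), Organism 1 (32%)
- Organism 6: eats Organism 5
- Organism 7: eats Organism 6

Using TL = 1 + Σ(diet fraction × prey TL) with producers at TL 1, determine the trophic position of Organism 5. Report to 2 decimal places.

Organism 3: 1 + (0.54×1 + 0.46×1) = 2
Organism 4: 1 + (0.6×1 + 0.4×1) = 2
Organism 5: 1 + (0.21×2 + 0.47×1 + 0.32×1) = 2.21
Organism 6: 1 + 2.21 = 3.21
Organism 7: 1 + 3.21 = 4.21

2.21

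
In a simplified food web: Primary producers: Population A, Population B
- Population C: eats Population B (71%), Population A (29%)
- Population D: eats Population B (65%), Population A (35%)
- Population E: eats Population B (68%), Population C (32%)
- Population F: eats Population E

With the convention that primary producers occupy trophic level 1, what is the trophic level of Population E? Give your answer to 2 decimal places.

2.32

Population C: 1 + (0.71×1 + 0.29×1) = 2
Population D: 1 + (0.65×1 + 0.35×1) = 2
Population E: 1 + (0.68×1 + 0.32×2) = 2.32
Population F: 1 + 2.32 = 3.32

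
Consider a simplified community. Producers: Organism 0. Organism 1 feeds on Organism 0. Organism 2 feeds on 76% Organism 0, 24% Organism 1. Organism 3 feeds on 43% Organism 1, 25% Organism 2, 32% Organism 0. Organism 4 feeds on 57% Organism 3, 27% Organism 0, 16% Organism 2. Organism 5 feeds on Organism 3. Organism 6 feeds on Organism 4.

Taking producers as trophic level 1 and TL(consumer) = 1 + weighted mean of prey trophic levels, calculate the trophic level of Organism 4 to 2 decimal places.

Organism 1: 1 + 1 = 2
Organism 2: 1 + (0.76×1 + 0.24×2) = 2.24
Organism 3: 1 + (0.43×2 + 0.25×2.24 + 0.32×1) = 2.74
Organism 4: 1 + (0.57×2.74 + 0.27×1 + 0.16×2.24) = 3.1902
Organism 5: 1 + 2.74 = 3.74
Organism 6: 1 + 3.1902 = 4.1902

3.19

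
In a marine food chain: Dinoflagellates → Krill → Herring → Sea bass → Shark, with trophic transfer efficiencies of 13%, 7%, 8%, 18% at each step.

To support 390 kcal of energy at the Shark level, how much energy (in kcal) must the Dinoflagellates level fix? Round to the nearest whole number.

Cumulative transfer efficiency: 0.13 × 0.07 × 0.08 × 0.18 = 0.00013104
Dinoflagellates energy = 390 / 0.00013104 = 2976190 kcal

2976190 kcal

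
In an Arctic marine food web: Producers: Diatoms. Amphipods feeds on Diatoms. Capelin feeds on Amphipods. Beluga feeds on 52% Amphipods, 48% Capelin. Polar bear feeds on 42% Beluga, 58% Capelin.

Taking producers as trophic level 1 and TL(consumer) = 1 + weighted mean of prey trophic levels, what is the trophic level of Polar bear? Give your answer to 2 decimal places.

4.20

Amphipods: 1 + 1 = 2
Capelin: 1 + 2 = 3
Beluga: 1 + (0.52×2 + 0.48×3) = 3.48
Polar bear: 1 + (0.42×3.48 + 0.58×3) = 4.2016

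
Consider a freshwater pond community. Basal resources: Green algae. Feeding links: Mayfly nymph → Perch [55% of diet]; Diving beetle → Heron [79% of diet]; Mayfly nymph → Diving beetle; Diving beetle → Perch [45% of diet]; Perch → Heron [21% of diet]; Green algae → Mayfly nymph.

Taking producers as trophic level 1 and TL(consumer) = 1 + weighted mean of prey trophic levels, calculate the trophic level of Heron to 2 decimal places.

Mayfly nymph: 1 + 1 = 2
Diving beetle: 1 + 2 = 3
Perch: 1 + (0.45×3 + 0.55×2) = 3.45
Heron: 1 + (0.21×3.45 + 0.79×3) = 4.0945

4.09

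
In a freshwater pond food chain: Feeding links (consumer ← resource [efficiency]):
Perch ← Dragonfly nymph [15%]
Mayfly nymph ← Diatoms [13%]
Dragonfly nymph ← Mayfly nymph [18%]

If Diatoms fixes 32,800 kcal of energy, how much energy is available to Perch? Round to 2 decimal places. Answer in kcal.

Mayfly nymph: 32800 × 0.13 = 4264 kcal
Dragonfly nymph: 4264 × 0.18 = 767.52 kcal
Perch: 767.52 × 0.15 = 115.128 kcal

115.13 kcal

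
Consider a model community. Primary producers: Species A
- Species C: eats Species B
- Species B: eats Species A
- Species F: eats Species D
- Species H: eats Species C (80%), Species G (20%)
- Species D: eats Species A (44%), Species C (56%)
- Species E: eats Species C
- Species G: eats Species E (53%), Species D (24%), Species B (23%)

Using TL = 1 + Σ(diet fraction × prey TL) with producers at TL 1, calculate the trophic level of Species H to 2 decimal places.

4.27

Species B: 1 + 1 = 2
Species C: 1 + 2 = 3
Species D: 1 + (0.44×1 + 0.56×3) = 3.12
Species E: 1 + 3 = 4
Species F: 1 + 3.12 = 4.12
Species G: 1 + (0.53×4 + 0.24×3.12 + 0.23×2) = 4.3288
Species H: 1 + (0.8×3 + 0.2×4.3288) = 4.26576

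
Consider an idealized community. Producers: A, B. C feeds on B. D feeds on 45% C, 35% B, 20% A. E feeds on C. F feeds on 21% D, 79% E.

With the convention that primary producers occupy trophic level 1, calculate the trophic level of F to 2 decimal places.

3.88

C: 1 + 1 = 2
D: 1 + (0.45×2 + 0.35×1 + 0.2×1) = 2.45
E: 1 + 2 = 3
F: 1 + (0.21×2.45 + 0.79×3) = 3.8845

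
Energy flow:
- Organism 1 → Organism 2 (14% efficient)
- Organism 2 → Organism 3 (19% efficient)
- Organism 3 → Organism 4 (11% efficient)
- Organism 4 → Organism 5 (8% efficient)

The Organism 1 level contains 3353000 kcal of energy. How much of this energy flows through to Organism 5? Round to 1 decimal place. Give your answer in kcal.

784.9 kcal

Organism 2: 3353000 × 0.14 = 469420 kcal
Organism 3: 469420 × 0.19 = 89189.8 kcal
Organism 4: 89189.8 × 0.11 = 9810.878 kcal
Organism 5: 9810.878 × 0.08 = 784.87024 kcal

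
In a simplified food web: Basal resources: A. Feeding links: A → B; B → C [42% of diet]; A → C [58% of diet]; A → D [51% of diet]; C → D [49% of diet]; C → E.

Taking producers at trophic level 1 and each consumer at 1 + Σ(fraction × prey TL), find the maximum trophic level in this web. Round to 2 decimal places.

B: 1 + 1 = 2
C: 1 + (0.42×2 + 0.58×1) = 2.42
D: 1 + (0.51×1 + 0.49×2.42) = 2.6958
E: 1 + 2.42 = 3.42

3.42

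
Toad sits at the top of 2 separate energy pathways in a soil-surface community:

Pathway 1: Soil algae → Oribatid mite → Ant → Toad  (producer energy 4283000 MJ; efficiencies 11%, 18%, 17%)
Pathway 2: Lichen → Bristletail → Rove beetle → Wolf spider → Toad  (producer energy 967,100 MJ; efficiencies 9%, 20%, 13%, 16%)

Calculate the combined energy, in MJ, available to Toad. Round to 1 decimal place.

Pathway 1: 4283000 × 0.11 × 0.18 × 0.17 = 14416.578 MJ
Pathway 2: 967100 × 0.09 × 0.2 × 0.13 × 0.16 = 362.08224 MJ
Total at Toad: 14416.578 + 362.08224 = 14778.66024 MJ

14778.7 MJ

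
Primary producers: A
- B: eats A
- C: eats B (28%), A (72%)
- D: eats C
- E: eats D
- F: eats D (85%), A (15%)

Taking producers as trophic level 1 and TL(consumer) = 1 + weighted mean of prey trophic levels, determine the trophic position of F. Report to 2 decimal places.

3.94

B: 1 + 1 = 2
C: 1 + (0.28×2 + 0.72×1) = 2.28
D: 1 + 2.28 = 3.28
E: 1 + 3.28 = 4.28
F: 1 + (0.85×3.28 + 0.15×1) = 3.938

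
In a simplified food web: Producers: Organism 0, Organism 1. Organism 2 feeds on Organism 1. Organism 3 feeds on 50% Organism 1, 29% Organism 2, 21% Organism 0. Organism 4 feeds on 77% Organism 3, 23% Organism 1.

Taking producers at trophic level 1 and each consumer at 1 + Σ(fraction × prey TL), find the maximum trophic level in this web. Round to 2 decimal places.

Organism 2: 1 + 1 = 2
Organism 3: 1 + (0.5×1 + 0.29×2 + 0.21×1) = 2.29
Organism 4: 1 + (0.77×2.29 + 0.23×1) = 2.9933

2.99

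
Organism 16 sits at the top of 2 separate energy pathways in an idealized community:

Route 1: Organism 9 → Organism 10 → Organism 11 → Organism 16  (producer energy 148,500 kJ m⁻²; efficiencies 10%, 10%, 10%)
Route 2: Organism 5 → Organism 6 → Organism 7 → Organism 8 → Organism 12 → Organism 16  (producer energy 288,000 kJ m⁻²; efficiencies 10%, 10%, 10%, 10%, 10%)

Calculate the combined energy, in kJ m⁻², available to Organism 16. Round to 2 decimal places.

Route 1: 148500 × 0.1 × 0.1 × 0.1 = 148.5 kJ m⁻²
Route 2: 288000 × 0.1 × 0.1 × 0.1 × 0.1 × 0.1 = 2.88 kJ m⁻²
Total at Organism 16: 148.5 + 2.88 = 151.38 kJ m⁻²

151.38 kJ m⁻²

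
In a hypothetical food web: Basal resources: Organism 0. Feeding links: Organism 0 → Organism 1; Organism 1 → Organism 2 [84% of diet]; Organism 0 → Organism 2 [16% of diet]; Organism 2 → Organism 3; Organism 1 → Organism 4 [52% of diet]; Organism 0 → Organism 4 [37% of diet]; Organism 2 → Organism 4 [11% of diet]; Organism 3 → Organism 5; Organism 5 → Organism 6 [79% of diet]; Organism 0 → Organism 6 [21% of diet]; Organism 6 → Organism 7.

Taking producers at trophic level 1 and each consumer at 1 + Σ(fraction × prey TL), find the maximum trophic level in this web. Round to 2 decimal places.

Organism 1: 1 + 1 = 2
Organism 2: 1 + (0.84×2 + 0.16×1) = 2.84
Organism 3: 1 + 2.84 = 3.84
Organism 4: 1 + (0.52×2 + 0.37×1 + 0.11×2.84) = 2.7224
Organism 5: 1 + 3.84 = 4.84
Organism 6: 1 + (0.79×4.84 + 0.21×1) = 5.0336
Organism 7: 1 + 5.0336 = 6.0336

6.03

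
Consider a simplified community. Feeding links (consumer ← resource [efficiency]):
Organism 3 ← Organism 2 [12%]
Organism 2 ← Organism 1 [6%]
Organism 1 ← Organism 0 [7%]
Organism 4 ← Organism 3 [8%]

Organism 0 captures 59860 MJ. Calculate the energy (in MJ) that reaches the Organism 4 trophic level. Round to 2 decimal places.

Organism 1: 59860 × 0.07 = 4190.2 MJ
Organism 2: 4190.2 × 0.06 = 251.412 MJ
Organism 3: 251.412 × 0.12 = 30.16944 MJ
Organism 4: 30.16944 × 0.08 = 2.4135552 MJ

2.41 MJ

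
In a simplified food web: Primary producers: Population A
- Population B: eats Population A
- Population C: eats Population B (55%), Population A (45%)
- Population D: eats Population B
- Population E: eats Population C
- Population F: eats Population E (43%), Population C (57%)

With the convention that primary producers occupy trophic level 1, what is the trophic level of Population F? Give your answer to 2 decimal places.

3.98

Population B: 1 + 1 = 2
Population C: 1 + (0.55×2 + 0.45×1) = 2.55
Population D: 1 + 2 = 3
Population E: 1 + 2.55 = 3.55
Population F: 1 + (0.43×3.55 + 0.57×2.55) = 3.98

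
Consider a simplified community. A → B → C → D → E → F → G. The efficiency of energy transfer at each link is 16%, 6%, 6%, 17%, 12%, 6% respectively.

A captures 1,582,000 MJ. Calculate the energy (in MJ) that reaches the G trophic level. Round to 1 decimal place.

1.1 MJ

B: 1582000 × 0.16 = 253120 MJ
C: 253120 × 0.06 = 15187.2 MJ
D: 15187.2 × 0.06 = 911.232 MJ
E: 911.232 × 0.17 = 154.90944 MJ
F: 154.90944 × 0.12 = 18.5891328 MJ
G: 18.5891328 × 0.06 = 1.115347968 MJ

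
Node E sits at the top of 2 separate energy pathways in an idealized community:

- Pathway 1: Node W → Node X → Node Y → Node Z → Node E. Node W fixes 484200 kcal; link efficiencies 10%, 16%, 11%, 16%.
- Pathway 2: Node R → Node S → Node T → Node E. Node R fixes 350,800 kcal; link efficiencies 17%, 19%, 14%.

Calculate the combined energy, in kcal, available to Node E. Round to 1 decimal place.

Pathway 1: 484200 × 0.1 × 0.16 × 0.11 × 0.16 = 136.35072 kcal
Pathway 2: 350800 × 0.17 × 0.19 × 0.14 = 1586.3176 kcal
Total at Node E: 136.35072 + 1586.3176 = 1722.66832 kcal

1722.7 kcal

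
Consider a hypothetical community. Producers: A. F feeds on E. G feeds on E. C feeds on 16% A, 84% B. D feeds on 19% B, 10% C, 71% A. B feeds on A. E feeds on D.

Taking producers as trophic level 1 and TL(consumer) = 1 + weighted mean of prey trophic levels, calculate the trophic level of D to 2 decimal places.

B: 1 + 1 = 2
C: 1 + (0.16×1 + 0.84×2) = 2.84
D: 1 + (0.19×2 + 0.1×2.84 + 0.71×1) = 2.374
E: 1 + 2.374 = 3.374
F: 1 + 3.374 = 4.374
G: 1 + 3.374 = 4.374

2.37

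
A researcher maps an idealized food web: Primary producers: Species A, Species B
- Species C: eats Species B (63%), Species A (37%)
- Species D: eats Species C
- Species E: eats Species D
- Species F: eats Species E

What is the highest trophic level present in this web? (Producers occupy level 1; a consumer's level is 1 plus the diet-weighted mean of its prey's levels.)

Species C: 1 + (0.63×1 + 0.37×1) = 2
Species D: 1 + 2 = 3
Species E: 1 + 3 = 4
Species F: 1 + 4 = 5

5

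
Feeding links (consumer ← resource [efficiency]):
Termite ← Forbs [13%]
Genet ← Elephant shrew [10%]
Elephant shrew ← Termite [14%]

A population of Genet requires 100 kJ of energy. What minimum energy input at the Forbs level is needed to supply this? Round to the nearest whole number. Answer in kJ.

Cumulative transfer efficiency: 0.13 × 0.14 × 0.1 = 0.00182
Forbs energy = 100 / 0.00182 = 54945 kJ

54945 kJ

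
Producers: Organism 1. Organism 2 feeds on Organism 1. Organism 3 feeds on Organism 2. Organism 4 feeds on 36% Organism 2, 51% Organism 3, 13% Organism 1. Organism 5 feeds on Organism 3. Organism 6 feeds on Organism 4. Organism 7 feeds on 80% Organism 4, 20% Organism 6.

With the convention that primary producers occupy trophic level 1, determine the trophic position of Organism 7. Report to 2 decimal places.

4.58

Organism 2: 1 + 1 = 2
Organism 3: 1 + 2 = 3
Organism 4: 1 + (0.36×2 + 0.51×3 + 0.13×1) = 3.38
Organism 5: 1 + 3 = 4
Organism 6: 1 + 3.38 = 4.38
Organism 7: 1 + (0.8×3.38 + 0.2×4.38) = 4.58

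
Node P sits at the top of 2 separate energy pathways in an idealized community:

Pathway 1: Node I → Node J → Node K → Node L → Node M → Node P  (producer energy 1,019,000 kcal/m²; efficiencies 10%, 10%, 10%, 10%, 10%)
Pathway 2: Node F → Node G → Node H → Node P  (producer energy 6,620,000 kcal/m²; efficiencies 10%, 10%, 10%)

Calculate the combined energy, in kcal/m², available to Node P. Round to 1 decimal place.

6630.2 kcal/m²

Pathway 1: 1019000 × 0.1 × 0.1 × 0.1 × 0.1 × 0.1 = 10.19 kcal/m²
Pathway 2: 6620000 × 0.1 × 0.1 × 0.1 = 6620 kcal/m²
Total at Node P: 10.19 + 6620 = 6630.19 kcal/m²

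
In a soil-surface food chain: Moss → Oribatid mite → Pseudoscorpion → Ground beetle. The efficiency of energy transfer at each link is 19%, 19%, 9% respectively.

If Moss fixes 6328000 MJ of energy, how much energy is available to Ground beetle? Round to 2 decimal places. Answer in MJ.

20559.67 MJ

Oribatid mite: 6328000 × 0.19 = 1202320 MJ
Pseudoscorpion: 1202320 × 0.19 = 228440.8 MJ
Ground beetle: 228440.8 × 0.09 = 20559.672 MJ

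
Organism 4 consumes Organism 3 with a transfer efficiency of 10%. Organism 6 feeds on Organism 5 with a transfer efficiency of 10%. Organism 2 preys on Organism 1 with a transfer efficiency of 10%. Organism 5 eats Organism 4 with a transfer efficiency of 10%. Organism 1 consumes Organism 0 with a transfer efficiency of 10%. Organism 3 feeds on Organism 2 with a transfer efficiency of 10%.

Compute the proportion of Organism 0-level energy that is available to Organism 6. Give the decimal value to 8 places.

0.00000100

Product of link efficiencies: 0.1 × 0.1 × 0.1 × 0.1 × 0.1 × 0.1 = 0.000001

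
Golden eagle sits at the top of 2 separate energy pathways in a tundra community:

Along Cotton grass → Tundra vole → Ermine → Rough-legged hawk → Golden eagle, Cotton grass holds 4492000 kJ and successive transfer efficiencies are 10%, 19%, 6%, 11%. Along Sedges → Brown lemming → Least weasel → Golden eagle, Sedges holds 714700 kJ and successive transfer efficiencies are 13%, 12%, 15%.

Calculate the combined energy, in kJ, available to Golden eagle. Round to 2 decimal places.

2235.69 kJ

Via Cotton grass: 4492000 × 0.1 × 0.19 × 0.06 × 0.11 = 563.2968 kJ
Via Sedges: 714700 × 0.13 × 0.12 × 0.15 = 1672.398 kJ
Total at Golden eagle: 563.2968 + 1672.398 = 2235.6948 kJ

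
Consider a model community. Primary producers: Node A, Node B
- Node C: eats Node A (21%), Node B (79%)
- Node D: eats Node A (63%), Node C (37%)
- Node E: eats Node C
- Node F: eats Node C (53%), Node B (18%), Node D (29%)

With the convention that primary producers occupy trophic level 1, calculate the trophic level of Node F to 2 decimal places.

2.93

Node C: 1 + (0.21×1 + 0.79×1) = 2
Node D: 1 + (0.63×1 + 0.37×2) = 2.37
Node E: 1 + 2 = 3
Node F: 1 + (0.53×2 + 0.18×1 + 0.29×2.37) = 2.9273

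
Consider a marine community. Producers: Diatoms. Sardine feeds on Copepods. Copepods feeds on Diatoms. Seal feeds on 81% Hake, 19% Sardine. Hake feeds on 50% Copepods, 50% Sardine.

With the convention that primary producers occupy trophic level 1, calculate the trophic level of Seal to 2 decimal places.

Copepods: 1 + 1 = 2
Sardine: 1 + 2 = 3
Hake: 1 + (0.5×2 + 0.5×3) = 3.5
Seal: 1 + (0.81×3.5 + 0.19×3) = 4.405

4.41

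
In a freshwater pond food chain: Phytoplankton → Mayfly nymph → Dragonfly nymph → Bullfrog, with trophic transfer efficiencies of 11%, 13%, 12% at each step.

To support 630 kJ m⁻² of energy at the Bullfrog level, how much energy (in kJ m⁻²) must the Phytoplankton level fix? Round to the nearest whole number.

Cumulative transfer efficiency: 0.11 × 0.13 × 0.12 = 0.001716
Phytoplankton energy = 630 / 0.001716 = 367133 kJ m⁻²

367133 kJ m⁻²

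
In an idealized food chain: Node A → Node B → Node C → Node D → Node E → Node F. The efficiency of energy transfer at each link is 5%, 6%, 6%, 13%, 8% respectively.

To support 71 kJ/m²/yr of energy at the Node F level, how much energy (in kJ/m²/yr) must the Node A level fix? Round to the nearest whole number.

Cumulative transfer efficiency: 0.05 × 0.06 × 0.06 × 0.13 × 0.08 = 0.000001872
Node A energy = 71 / 0.000001872 = 37927350 kJ/m²/yr

37927350 kJ/m²/yr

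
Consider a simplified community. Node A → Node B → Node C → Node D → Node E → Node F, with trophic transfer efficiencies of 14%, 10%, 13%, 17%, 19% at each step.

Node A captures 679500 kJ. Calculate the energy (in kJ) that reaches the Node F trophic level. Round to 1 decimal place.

39.9 kJ

Node B: 679500 × 0.14 = 95130 kJ
Node C: 95130 × 0.1 = 9513 kJ
Node D: 9513 × 0.13 = 1236.69 kJ
Node E: 1236.69 × 0.17 = 210.2373 kJ
Node F: 210.2373 × 0.19 = 39.945087 kJ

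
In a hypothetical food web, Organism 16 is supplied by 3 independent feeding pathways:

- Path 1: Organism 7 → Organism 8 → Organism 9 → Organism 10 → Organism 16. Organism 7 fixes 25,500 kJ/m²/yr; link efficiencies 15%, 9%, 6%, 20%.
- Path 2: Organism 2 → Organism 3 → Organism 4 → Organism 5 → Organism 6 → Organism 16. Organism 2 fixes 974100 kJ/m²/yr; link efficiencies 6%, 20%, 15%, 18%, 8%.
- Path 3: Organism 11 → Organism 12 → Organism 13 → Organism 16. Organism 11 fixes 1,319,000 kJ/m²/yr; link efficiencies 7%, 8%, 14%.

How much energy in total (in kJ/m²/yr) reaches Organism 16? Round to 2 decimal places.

1063.48 kJ/m²/yr

Path 1: 25500 × 0.15 × 0.09 × 0.06 × 0.2 = 4.131 kJ/m²/yr
Path 2: 974100 × 0.06 × 0.2 × 0.15 × 0.18 × 0.08 = 25.248672 kJ/m²/yr
Path 3: 1319000 × 0.07 × 0.08 × 0.14 = 1034.096 kJ/m²/yr
Total at Organism 16: 4.131 + 25.248672 + 1034.096 = 1063.475672 kJ/m²/yr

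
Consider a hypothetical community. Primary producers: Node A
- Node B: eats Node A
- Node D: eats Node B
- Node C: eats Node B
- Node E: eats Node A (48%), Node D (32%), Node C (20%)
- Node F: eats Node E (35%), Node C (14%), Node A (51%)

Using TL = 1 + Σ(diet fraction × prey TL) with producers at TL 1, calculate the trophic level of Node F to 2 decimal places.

2.99

Node B: 1 + 1 = 2
Node C: 1 + 2 = 3
Node D: 1 + 2 = 3
Node E: 1 + (0.48×1 + 0.32×3 + 0.2×3) = 3.04
Node F: 1 + (0.35×3.04 + 0.14×3 + 0.51×1) = 2.994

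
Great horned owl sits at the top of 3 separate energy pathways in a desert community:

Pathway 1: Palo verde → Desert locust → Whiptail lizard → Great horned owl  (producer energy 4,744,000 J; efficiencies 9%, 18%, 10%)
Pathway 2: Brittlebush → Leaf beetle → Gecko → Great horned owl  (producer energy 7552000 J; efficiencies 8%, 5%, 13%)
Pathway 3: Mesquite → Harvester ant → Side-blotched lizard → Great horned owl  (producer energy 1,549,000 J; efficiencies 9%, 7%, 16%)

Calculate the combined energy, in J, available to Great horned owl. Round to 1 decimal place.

13173.7 J

Pathway 1: 4744000 × 0.09 × 0.18 × 0.1 = 7685.28 J
Pathway 2: 7552000 × 0.08 × 0.05 × 0.13 = 3927.04 J
Pathway 3: 1549000 × 0.09 × 0.07 × 0.16 = 1561.392 J
Total at Great horned owl: 7685.28 + 3927.04 + 1561.392 = 13173.712 J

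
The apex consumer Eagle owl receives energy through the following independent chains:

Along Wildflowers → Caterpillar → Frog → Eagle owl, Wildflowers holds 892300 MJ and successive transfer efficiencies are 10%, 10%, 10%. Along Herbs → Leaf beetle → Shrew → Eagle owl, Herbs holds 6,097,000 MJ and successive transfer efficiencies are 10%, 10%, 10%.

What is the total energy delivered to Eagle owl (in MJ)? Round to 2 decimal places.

Via Wildflowers: 892300 × 0.1 × 0.1 × 0.1 = 892.3 MJ
Via Herbs: 6097000 × 0.1 × 0.1 × 0.1 = 6097 MJ
Total at Eagle owl: 892.3 + 6097 = 6989.3 MJ

6989.30 MJ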